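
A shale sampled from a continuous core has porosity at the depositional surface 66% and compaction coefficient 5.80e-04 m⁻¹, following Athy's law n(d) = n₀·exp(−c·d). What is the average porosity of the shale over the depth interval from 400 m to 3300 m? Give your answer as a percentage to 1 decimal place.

25.3%

Working in km (1 km = 1000 m; c in km⁻¹ = c in m⁻¹ × 1000):
⟨n⟩ = (1/(d₂−d₁)) ∫ n₀ e^(−cd) dd = n₀·(e^(−c·d₁) − e^(−c·d₂)) / (c·(d₂−d₁))
e^(−0.58×0.4) = 0.7929; e^(−0.58×3.3) = 0.1475
⟨n⟩ = 0.66 × (0.7929 − 0.1475) / (0.58 × 2.9) = 0.66 × 0.3837 = 0.2533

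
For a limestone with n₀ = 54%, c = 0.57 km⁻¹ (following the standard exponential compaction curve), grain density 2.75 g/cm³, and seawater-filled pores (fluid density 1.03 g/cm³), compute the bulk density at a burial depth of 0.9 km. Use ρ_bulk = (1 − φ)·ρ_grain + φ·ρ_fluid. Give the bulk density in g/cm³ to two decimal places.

2.19 g/cm³

Porosity at depth: n = 0.54·exp(−0.57×0.9) = 0.54×0.5987 = 0.3233
Bulk density: ρ_b = (1−n)ρ_g + n·ρ_f = 0.6767×2.75 + 0.3233×1.03
       = 1.861 + 0.333 = 2.194 g/cm³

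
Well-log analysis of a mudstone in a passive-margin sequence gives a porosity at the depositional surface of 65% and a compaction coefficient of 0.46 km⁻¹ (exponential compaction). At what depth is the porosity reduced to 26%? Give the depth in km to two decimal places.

1.99 km

Invert Athy's law: z = ln(n₀/n) / k
z = ln(0.65/0.26) / 0.46 = ln(2.5) / 0.46 = 0.9163 / 0.46 = 1.992 km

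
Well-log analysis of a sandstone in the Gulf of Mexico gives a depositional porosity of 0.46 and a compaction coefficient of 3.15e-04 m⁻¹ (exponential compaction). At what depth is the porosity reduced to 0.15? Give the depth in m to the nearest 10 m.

3560 m

Working in km (1 km = 1000 m; k in km⁻¹ = k in m⁻¹ × 1000):
Invert Athy's law: d = ln(n₀/n) / k
d = ln(0.46/0.15) / 0.315 = ln(3.067) / 0.315 = 1.1206 / 0.315 = 3.557 km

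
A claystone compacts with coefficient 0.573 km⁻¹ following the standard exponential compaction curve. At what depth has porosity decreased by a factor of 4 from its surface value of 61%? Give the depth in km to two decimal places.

n/n₀ = 1/4 ⇒ exp(−β·Z) = 1/4 ⇒ Z = ln(4) / β
Z = 1.3863 / 0.573 = 2.419 km

2.42 km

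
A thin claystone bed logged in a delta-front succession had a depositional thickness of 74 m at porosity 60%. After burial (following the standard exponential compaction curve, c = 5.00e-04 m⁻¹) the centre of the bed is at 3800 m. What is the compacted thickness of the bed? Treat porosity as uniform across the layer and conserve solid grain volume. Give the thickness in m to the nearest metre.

Working in km (1 km = 1000 m; c in km⁻¹ = c in m⁻¹ × 1000):
Porosity at 3.8 km: n = 0.6·exp(−0.5×3.8) = 0.0897
Solid-volume conservation: h(1−n) = h₀(1−n₀) ⇒ h = h₀·(1−n₀)/(1−n)
h = 0.074 × (1 − 0.6)/(1 − 0.0897) = 0.074 × 0.4394 = 0.0325 km

33 m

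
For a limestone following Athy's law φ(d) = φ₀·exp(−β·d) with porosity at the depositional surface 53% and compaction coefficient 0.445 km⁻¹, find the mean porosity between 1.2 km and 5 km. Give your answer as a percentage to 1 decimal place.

⟨φ⟩ = (1/(d₂−d₁)) ∫ φ₀ e^(−βd) dd = φ₀·(e^(−β·d₁) − e^(−β·d₂)) / (β·(d₂−d₁))
e^(−0.445×1.2) = 0.5863; e^(−0.445×5) = 0.1081
⟨φ⟩ = 0.53 × (0.5863 − 0.1081) / (0.445 × 3.8) = 0.53 × 0.2828 = 0.1499

15.0%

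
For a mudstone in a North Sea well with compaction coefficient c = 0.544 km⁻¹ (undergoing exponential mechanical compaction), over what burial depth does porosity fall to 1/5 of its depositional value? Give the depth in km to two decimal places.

2.96 km

φ/φ₀ = 1/5 ⇒ exp(−c·z) = 1/5 ⇒ z = ln(5) / c
z = 1.6094 / 0.544 = 2.959 km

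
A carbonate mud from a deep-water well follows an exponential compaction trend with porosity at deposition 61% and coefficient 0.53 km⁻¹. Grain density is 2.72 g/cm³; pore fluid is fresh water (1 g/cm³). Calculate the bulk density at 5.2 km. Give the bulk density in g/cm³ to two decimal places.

2.65 g/cm³

Porosity at depth: n = 0.61·exp(−0.53×5.2) = 0.61×0.0635 = 0.0388
Bulk density: ρ_b = (1−n)ρ_g + n·ρ_f = 0.9612×2.72 + 0.0388×1
       = 2.615 + 0.039 = 2.653 g/cm³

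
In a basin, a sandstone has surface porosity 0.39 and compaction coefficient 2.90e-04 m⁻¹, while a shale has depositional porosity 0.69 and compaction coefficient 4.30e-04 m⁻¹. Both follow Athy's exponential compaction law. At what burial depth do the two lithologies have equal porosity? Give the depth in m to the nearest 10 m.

Working in km (1 km = 1000 m; k in km⁻¹ = k in m⁻¹ × 1000):
Set phi₀ₐ e^(−kₐz) = phi₀ᵦ e^(−kᵦz) ⇒ ln(phi₀ₐ/phi₀ᵦ) = (kₐ − kᵦ)·z
z = ln(0.39/0.69) / (0.29 − 0.43) = -0.5705 / -0.14 = 4.075 km

4080 m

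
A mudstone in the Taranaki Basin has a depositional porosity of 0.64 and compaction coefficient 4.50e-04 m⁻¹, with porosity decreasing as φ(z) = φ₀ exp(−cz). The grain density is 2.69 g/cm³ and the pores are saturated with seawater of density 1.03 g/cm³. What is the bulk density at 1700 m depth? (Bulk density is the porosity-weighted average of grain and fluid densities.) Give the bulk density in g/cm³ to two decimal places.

Working in km (1 km = 1000 m; c in km⁻¹ = c in m⁻¹ × 1000):
Porosity at depth: φ = 0.64·exp(−0.45×1.7) = 0.64×0.4653 = 0.2978
Bulk density: ρ_b = (1−φ)ρ_g + φ·ρ_f = 0.7022×2.69 + 0.2978×1.03
       = 1.889 + 0.307 = 2.196 g/cm³

2.20 g/cm³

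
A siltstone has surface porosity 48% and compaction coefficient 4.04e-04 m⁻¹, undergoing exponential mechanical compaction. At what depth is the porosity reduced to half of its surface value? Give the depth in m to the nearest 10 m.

Working in km (1 km = 1000 m; β in km⁻¹ = β in m⁻¹ × 1000):
n/n₀ = 1/2 ⇒ exp(−β·z) = 1/2 ⇒ z = ln(2) / β
z = 0.6931 / 0.404 = 1.716 km

1720 m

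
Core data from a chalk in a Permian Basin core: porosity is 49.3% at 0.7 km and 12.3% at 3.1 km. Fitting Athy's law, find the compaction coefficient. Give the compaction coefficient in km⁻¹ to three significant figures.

Athy: n(z) = n₀ e^(−kz) ⇒ n₁/n₂ = e^{k(z₂−z₁)} ⇒ k = ln(n₁/n₂)/(z₂−z₁)
k = ln(0.493/0.123) / (3.1 − 0.7) = ln(4.008) / 2.4 = 1.3883 / 2.4 = 0.5785 km⁻¹

0.578 km⁻¹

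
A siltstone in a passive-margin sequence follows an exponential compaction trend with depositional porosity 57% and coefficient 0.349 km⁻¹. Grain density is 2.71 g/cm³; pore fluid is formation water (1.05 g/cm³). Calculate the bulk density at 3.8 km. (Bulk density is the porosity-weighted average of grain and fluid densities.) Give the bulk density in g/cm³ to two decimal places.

2.46 g/cm³

Porosity at depth: phi = 0.57·exp(−0.349×3.8) = 0.57×0.2655 = 0.1513
Bulk density: ρ_b = (1−phi)ρ_g + phi·ρ_f = 0.8487×2.71 + 0.1513×1.05
       = 2.300 + 0.159 = 2.459 g/cm³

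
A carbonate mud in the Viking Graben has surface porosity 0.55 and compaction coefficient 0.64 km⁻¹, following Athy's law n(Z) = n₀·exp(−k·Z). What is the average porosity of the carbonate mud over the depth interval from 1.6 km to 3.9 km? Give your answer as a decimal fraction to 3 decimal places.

⟨n⟩ = (1/(Z₂−Z₁)) ∫ n₀ e^(−kZ) dZ = n₀·(e^(−k·Z₁) − e^(−k·Z₂)) / (k·(Z₂−Z₁))
e^(−0.64×1.6) = 0.3592; e^(−0.64×3.9) = 0.0824
⟨n⟩ = 0.55 × (0.3592 − 0.0824) / (0.64 × 2.3) = 0.55 × 0.1880 = 0.1034

0.103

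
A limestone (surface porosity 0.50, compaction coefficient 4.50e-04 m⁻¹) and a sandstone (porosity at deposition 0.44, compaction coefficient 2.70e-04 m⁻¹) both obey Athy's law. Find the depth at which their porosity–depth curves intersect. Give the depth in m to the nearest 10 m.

Working in km (1 km = 1000 m; c in km⁻¹ = c in m⁻¹ × 1000):
Set phi₀ₐ e^(−cₐz) = phi₀ᵦ e^(−cᵦz) ⇒ ln(phi₀ₐ/phi₀ᵦ) = (cₐ − cᵦ)·z
z = ln(0.5/0.44) / (0.45 − 0.27) = 0.1278 / 0.18 = 0.710 km

710 m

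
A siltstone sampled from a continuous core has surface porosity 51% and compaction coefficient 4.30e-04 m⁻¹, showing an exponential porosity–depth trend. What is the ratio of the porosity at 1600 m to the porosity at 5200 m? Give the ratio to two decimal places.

Working in km (1 km = 1000 m; k in km⁻¹ = k in m⁻¹ × 1000):
φ(Z₁)/φ(Z₂) = e^(−k·Z₁)/e^(−k·Z₂) = e^{k(Z₂−Z₁)}
= exp(0.43 × 3.6) = exp(1.548) = 4.7021

4.70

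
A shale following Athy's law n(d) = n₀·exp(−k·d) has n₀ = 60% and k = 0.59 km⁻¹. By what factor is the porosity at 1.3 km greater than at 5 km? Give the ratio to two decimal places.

n(d₁)/n(d₂) = e^(−k·d₁)/e^(−k·d₂) = e^{k(d₂−d₁)}
= exp(0.59 × 3.7) = exp(2.183) = 8.8729

8.87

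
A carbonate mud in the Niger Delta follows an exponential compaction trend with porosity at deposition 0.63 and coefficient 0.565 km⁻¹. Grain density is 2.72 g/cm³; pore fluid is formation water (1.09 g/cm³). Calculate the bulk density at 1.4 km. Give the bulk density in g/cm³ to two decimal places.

Porosity at depth: φ = 0.63·exp(−0.565×1.4) = 0.63×0.4534 = 0.2856
Bulk density: ρ_b = (1−φ)ρ_g + φ·ρ_f = 0.7144×2.72 + 0.2856×1.09
       = 1.943 + 0.311 = 2.254 g/cm³

2.25 g/cm³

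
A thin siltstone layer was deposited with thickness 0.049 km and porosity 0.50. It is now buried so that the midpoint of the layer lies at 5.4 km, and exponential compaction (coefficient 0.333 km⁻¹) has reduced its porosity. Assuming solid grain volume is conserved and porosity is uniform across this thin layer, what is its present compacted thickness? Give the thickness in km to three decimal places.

Porosity at 5.4 km: n = 0.5·exp(−0.333×5.4) = 0.0828
Solid-volume conservation: h(1−n) = h₀(1−n₀) ⇒ h = h₀·(1−n₀)/(1−n)
h = 0.049 × (1 − 0.5)/(1 − 0.0828) = 0.049 × 0.5451 = 0.0267 km

0.027 km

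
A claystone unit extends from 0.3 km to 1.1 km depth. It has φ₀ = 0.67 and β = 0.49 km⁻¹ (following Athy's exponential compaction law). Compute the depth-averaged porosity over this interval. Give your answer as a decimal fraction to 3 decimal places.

0.479

⟨φ⟩ = (1/(Z₂−Z₁)) ∫ φ₀ e^(−βZ) dZ = φ₀·(e^(−β·Z₁) − e^(−β·Z₂)) / (β·(Z₂−Z₁))
e^(−0.49×0.3) = 0.8633; e^(−0.49×1.1) = 0.5833
⟨φ⟩ = 0.67 × (0.8633 − 0.5833) / (0.49 × 0.8) = 0.67 × 0.7142 = 0.4785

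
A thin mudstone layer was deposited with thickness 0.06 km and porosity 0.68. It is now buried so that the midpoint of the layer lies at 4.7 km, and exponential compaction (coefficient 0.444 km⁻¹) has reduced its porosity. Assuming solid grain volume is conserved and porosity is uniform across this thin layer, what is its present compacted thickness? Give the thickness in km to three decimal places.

0.021 km

Porosity at 4.7 km: phi = 0.68·exp(−0.444×4.7) = 0.0844
Solid-volume conservation: h(1−phi) = h₀(1−phi₀) ⇒ h = h₀·(1−phi₀)/(1−phi)
h = 0.06 × (1 − 0.68)/(1 − 0.0844) = 0.06 × 0.3495 = 0.0210 km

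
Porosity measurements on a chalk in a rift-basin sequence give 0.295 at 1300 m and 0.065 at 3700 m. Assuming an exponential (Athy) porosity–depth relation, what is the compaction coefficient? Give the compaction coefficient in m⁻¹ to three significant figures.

0.000630 m⁻¹

Working in km (1 km = 1000 m; β in km⁻¹ = β in m⁻¹ × 1000):
Athy: phi(d) = phi₀ e^(−βd) ⇒ phi₁/phi₂ = e^{β(d₂−d₁)} ⇒ β = ln(phi₁/phi₂)/(d₂−d₁)
β = ln(0.295/0.065) / (3.7 − 1.3) = ln(4.538) / 2.4 = 1.5126 / 2.4 = 0.6302 km⁻¹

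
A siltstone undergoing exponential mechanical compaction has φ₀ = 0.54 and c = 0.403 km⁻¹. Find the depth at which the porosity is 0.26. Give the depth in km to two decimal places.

Invert Athy's law: Z = ln(φ₀/φ) / c
Z = ln(0.54/0.26) / 0.403 = ln(2.077) / 0.403 = 0.7309 / 0.403 = 1.814 km

1.81 km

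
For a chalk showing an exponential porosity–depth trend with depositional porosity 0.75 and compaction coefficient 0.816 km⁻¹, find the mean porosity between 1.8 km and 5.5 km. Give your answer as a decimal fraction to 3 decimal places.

⟨n⟩ = (1/(Z₂−Z₁)) ∫ n₀ e^(−cZ) dZ = n₀·(e^(−c·Z₁) − e^(−c·Z₂)) / (c·(Z₂−Z₁))
e^(−0.816×1.8) = 0.2302; e^(−0.816×5.5) = 0.0112
⟨n⟩ = 0.75 × (0.2302 − 0.0112) / (0.816 × 3.7) = 0.75 × 0.0725 = 0.0544

0.054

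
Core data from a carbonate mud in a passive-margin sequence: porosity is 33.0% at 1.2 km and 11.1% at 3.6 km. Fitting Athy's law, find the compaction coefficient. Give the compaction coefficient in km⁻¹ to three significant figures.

0.454 km⁻¹

Athy: φ(d) = φ₀ e^(−βd) ⇒ φ₁/φ₂ = e^{β(d₂−d₁)} ⇒ β = ln(φ₁/φ₂)/(d₂−d₁)
β = ln(0.33/0.111) / (3.6 − 1.2) = ln(2.973) / 2.4 = 1.0896 / 2.4 = 0.454 km⁻¹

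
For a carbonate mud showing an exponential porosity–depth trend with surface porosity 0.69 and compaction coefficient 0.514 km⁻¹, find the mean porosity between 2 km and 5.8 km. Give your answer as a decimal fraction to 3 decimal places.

0.108

⟨φ⟩ = (1/(d₂−d₁)) ∫ φ₀ e^(−cd) dd = φ₀·(e^(−c·d₁) − e^(−c·d₂)) / (c·(d₂−d₁))
e^(−0.514×2) = 0.3577; e^(−0.514×5.8) = 0.0507
⟨φ⟩ = 0.69 × (0.3577 − 0.0507) / (0.514 × 3.8) = 0.69 × 0.1572 = 0.1084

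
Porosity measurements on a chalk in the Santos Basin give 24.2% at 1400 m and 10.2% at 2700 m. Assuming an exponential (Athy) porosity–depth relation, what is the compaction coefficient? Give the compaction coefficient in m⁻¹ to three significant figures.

0.000665 m⁻¹

Working in km (1 km = 1000 m; k in km⁻¹ = k in m⁻¹ × 1000):
Athy: n(Z) = n₀ e^(−kZ) ⇒ n₁/n₂ = e^{k(Z₂−Z₁)} ⇒ k = ln(n₁/n₂)/(Z₂−Z₁)
k = ln(0.242/0.102) / (2.7 − 1.4) = ln(2.373) / 1.3 = 0.8640 / 1.3 = 0.6646 km⁻¹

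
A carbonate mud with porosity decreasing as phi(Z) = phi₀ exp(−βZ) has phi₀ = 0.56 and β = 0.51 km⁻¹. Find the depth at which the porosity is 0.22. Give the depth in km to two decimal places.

1.83 km

Invert Athy's law: Z = ln(phi₀/phi) / β
Z = ln(0.56/0.22) / 0.51 = ln(2.545) / 0.51 = 0.9343 / 0.51 = 1.832 km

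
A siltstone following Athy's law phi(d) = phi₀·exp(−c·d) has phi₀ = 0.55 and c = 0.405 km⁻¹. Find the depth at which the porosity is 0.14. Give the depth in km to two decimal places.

Invert Athy's law: d = ln(phi₀/phi) / c
d = ln(0.55/0.14) / 0.405 = ln(3.929) / 0.405 = 1.3683 / 0.405 = 3.378 km

3.38 km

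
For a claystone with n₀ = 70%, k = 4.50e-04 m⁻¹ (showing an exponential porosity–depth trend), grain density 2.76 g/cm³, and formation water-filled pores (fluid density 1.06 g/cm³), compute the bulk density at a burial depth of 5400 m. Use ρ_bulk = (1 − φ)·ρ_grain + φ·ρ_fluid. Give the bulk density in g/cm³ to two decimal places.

2.66 g/cm³

Working in km (1 km = 1000 m; k in km⁻¹ = k in m⁻¹ × 1000):
Porosity at depth: n = 0.7·exp(−0.45×5.4) = 0.7×0.0880 = 0.0616
Bulk density: ρ_b = (1−n)ρ_g + n·ρ_f = 0.9384×2.76 + 0.0616×1.06
       = 2.590 + 0.065 = 2.655 g/cm³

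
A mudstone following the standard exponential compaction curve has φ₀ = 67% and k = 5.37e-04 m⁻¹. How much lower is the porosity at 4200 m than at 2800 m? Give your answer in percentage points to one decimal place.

Working in km (1 km = 1000 m; k in km⁻¹ = k in m⁻¹ × 1000):
φ(2.8) = 0.67·e^(−0.537×2.8) = 0.1490
φ(4.2) = 0.67·e^(−0.537×4.2) = 0.0702
Δφ = 0.1490 − 0.0702 = 0.0787

7.9 percentage points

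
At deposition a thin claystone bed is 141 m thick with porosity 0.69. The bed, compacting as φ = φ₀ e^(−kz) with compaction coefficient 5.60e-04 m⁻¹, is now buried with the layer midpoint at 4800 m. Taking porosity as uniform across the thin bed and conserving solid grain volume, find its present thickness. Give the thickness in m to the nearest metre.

46 m

Working in km (1 km = 1000 m; k in km⁻¹ = k in m⁻¹ × 1000):
Porosity at 4.8 km: φ = 0.69·exp(−0.56×4.8) = 0.0469
Solid-volume conservation: h(1−φ) = h₀(1−φ₀) ⇒ h = h₀·(1−φ₀)/(1−φ)
h = 0.141 × (1 − 0.69)/(1 − 0.0469) = 0.141 × 0.3253 = 0.0459 km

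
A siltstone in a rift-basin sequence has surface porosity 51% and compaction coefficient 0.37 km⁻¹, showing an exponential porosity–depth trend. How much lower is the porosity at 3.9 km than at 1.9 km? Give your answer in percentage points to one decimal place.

n(1.9) = 0.51·e^(−0.37×1.9) = 0.2525
n(3.9) = 0.51·e^(−0.37×3.9) = 0.1205
Δn = 0.2525 − 0.1205 = 0.1320

13.2 percentage points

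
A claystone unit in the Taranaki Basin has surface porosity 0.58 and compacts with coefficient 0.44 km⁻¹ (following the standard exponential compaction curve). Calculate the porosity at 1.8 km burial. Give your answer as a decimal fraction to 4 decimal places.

0.2627

n = n₀·exp(−c·z) = 0.58 × exp(−0.44 × 1.8) = 0.58 × exp(−0.792)
  = 0.58 × 0.4529 = 0.2627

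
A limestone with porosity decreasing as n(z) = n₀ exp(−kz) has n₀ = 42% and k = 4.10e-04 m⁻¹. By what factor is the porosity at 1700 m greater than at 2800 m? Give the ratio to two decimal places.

1.57

Working in km (1 km = 1000 m; k in km⁻¹ = k in m⁻¹ × 1000):
n(z₁)/n(z₂) = e^(−k·z₁)/e^(−k·z₂) = e^{k(z₂−z₁)}
= exp(0.41 × 1.1) = exp(0.451) = 1.5699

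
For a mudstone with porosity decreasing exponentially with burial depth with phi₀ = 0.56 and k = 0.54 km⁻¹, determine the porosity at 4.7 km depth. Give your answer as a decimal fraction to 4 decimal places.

0.0443

phi = phi₀·exp(−k·d) = 0.56 × exp(−0.54 × 4.7) = 0.56 × exp(−2.538)
  = 0.56 × 0.0790 = 0.0443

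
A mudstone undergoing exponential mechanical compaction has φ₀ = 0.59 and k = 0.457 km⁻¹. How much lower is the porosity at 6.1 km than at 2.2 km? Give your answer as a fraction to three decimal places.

0.180

φ(2.2) = 0.59·e^(−0.457×2.2) = 0.2159
φ(6.1) = 0.59·e^(−0.457×6.1) = 0.0363
Δφ = 0.2159 − 0.0363 = 0.1796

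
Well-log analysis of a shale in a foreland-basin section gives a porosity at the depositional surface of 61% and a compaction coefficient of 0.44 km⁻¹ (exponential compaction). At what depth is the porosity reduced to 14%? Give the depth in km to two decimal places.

3.35 km

Invert Athy's law: Z = ln(phi₀/phi) / c
Z = ln(0.61/0.14) / 0.44 = ln(4.357) / 0.44 = 1.4718 / 0.44 = 3.345 km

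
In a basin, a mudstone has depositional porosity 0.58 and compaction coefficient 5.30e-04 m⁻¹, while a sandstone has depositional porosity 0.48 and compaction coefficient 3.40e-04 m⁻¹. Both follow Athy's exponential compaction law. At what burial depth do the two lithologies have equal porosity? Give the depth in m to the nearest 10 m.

1000 m

Working in km (1 km = 1000 m; c in km⁻¹ = c in m⁻¹ × 1000):
Set phi₀ₐ e^(−cₐd) = phi₀ᵦ e^(−cᵦd) ⇒ ln(phi₀ₐ/phi₀ᵦ) = (cₐ − cᵦ)·d
d = ln(0.58/0.48) / (0.53 − 0.34) = 0.1892 / 0.19 = 0.996 km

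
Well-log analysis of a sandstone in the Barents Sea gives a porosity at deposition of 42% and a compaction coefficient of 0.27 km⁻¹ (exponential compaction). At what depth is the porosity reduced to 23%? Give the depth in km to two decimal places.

2.23 km

Invert Athy's law: d = ln(φ₀/φ) / k
d = ln(0.42/0.23) / 0.27 = ln(1.826) / 0.27 = 0.6022 / 0.27 = 2.230 km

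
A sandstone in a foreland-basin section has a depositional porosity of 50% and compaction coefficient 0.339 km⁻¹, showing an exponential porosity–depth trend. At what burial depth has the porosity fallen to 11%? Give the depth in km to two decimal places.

4.47 km

Invert Athy's law: Z = ln(phi₀/phi) / β
Z = ln(0.5/0.11) / 0.339 = ln(4.545) / 0.339 = 1.5141 / 0.339 = 4.466 km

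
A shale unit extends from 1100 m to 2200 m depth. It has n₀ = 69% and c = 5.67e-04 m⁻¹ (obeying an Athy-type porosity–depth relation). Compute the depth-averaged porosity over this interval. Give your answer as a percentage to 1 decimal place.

Working in km (1 km = 1000 m; c in km⁻¹ = c in m⁻¹ × 1000):
⟨n⟩ = (1/(z₂−z₁)) ∫ n₀ e^(−cz) dz = n₀·(e^(−c·z₁) − e^(−c·z₂)) / (c·(z₂−z₁))
e^(−0.567×1.1) = 0.5360; e^(−0.567×2.2) = 0.2873
⟨n⟩ = 0.69 × (0.5360 − 0.2873) / (0.567 × 1.1) = 0.69 × 0.3988 = 0.2751

27.5%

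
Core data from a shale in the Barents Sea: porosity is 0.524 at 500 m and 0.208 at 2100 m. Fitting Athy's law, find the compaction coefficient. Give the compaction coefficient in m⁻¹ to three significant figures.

Working in km (1 km = 1000 m; β in km⁻¹ = β in m⁻¹ × 1000):
Athy: phi(d) = phi₀ e^(−βd) ⇒ phi₁/phi₂ = e^{β(d₂−d₁)} ⇒ β = ln(phi₁/phi₂)/(d₂−d₁)
β = ln(0.524/0.208) / (2.1 − 0.5) = ln(2.519) / 1.6 = 0.9240 / 1.6 = 0.5775 km⁻¹

0.000577 m⁻¹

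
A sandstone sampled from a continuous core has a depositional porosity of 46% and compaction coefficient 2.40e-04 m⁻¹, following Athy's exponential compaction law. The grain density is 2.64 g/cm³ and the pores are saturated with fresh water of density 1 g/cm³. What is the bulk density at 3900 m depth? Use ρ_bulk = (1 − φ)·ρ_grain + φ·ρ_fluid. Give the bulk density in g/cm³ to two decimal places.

2.34 g/cm³

Working in km (1 km = 1000 m; β in km⁻¹ = β in m⁻¹ × 1000):
Porosity at depth: φ = 0.46·exp(−0.24×3.9) = 0.46×0.3922 = 0.1804
Bulk density: ρ_b = (1−φ)ρ_g + φ·ρ_f = 0.8196×2.64 + 0.1804×1
       = 2.164 + 0.180 = 2.344 g/cm³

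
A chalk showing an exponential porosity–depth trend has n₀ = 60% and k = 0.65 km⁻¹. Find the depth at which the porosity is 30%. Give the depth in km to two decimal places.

1.07 km

Invert Athy's law: z = ln(n₀/n) / k
z = ln(0.6/0.3) / 0.65 = ln(2) / 0.65 = 0.6931 / 0.65 = 1.066 km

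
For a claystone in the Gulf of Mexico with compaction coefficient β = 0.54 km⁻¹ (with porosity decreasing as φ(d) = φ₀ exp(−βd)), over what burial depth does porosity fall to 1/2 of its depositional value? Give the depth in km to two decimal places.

1.28 km

φ/φ₀ = 1/2 ⇒ exp(−β·d) = 1/2 ⇒ d = ln(2) / β
d = 0.6931 / 0.54 = 1.284 km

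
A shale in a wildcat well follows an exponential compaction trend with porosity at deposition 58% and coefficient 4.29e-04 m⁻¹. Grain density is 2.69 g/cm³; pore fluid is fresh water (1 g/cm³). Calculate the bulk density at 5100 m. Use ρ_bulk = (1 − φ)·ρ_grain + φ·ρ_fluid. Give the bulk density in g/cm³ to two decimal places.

Working in km (1 km = 1000 m; β in km⁻¹ = β in m⁻¹ × 1000):
Porosity at depth: φ = 0.58·exp(−0.429×5.1) = 0.58×0.1122 = 0.0650
Bulk density: ρ_b = (1−φ)ρ_g + φ·ρ_f = 0.9350×2.69 + 0.0650×1
       = 2.515 + 0.065 = 2.580 g/cm³

2.58 g/cm³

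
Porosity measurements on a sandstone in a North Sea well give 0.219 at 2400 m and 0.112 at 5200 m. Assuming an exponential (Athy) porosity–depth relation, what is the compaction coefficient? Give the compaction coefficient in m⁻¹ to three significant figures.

Working in km (1 km = 1000 m; β in km⁻¹ = β in m⁻¹ × 1000):
Athy: φ(Z) = φ₀ e^(−βZ) ⇒ φ₁/φ₂ = e^{β(Z₂−Z₁)} ⇒ β = ln(φ₁/φ₂)/(Z₂−Z₁)
β = ln(0.219/0.112) / (5.2 − 2.4) = ln(1.955) / 2.8 = 0.6706 / 2.8 = 0.2395 km⁻¹

0.000239 m⁻¹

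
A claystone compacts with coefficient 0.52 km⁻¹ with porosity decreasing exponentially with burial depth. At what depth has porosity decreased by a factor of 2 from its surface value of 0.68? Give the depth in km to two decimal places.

φ/φ₀ = 1/2 ⇒ exp(−k·z) = 1/2 ⇒ z = ln(2) / k
z = 0.6931 / 0.52 = 1.333 km

1.33 km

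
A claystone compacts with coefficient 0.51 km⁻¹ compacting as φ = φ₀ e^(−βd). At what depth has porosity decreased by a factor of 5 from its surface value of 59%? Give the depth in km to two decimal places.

3.16 km

φ/φ₀ = 1/5 ⇒ exp(−β·d) = 1/5 ⇒ d = ln(5) / β
d = 1.6094 / 0.51 = 3.156 km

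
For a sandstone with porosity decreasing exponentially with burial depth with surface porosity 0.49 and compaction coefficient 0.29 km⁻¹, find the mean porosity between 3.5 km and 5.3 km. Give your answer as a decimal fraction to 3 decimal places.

⟨phi⟩ = (1/(z₂−z₁)) ∫ phi₀ e^(−cz) dz = phi₀·(e^(−c·z₁) − e^(−c·z₂)) / (c·(z₂−z₁))
e^(−0.29×3.5) = 0.3624; e^(−0.29×5.3) = 0.2150
⟨phi⟩ = 0.49 × (0.3624 − 0.2150) / (0.29 × 1.8) = 0.49 × 0.2823 = 0.1383

0.138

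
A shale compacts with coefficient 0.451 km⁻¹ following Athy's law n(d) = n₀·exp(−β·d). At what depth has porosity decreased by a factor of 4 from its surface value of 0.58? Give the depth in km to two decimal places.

3.07 km

n/n₀ = 1/4 ⇒ exp(−β·d) = 1/4 ⇒ d = ln(4) / β
d = 1.3863 / 0.451 = 3.074 km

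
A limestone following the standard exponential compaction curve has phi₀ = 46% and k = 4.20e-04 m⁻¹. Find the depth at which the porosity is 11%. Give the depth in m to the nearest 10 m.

3410 m

Working in km (1 km = 1000 m; k in km⁻¹ = k in m⁻¹ × 1000):
Invert Athy's law: Z = ln(phi₀/phi) / k
Z = ln(0.46/0.11) / 0.42 = ln(4.182) / 0.42 = 1.4307 / 0.42 = 3.407 km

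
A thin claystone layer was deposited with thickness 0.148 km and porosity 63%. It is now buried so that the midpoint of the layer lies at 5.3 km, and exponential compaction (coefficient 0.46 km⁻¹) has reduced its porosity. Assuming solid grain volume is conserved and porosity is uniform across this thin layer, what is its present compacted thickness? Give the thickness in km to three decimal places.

Porosity at 5.3 km: φ = 0.63·exp(−0.46×5.3) = 0.0550
Solid-volume conservation: h(1−φ) = h₀(1−φ₀) ⇒ h = h₀·(1−φ₀)/(1−φ)
h = 0.148 × (1 − 0.63)/(1 − 0.0550) = 0.148 × 0.3915 = 0.0579 km

0.058 km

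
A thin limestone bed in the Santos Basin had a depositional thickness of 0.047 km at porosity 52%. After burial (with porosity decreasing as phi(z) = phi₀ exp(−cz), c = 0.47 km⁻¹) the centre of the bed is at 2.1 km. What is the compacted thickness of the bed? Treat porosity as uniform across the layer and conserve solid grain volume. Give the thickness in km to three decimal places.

0.028 km

Porosity at 2.1 km: phi = 0.52·exp(−0.47×2.1) = 0.1938
Solid-volume conservation: h(1−phi) = h₀(1−phi₀) ⇒ h = h₀·(1−phi₀)/(1−phi)
h = 0.047 × (1 − 0.52)/(1 − 0.1938) = 0.047 × 0.5954 = 0.0280 km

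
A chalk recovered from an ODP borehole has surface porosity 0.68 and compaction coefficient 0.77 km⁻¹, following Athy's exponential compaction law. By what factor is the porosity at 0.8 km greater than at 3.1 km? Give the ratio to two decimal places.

5.88

n(z₁)/n(z₂) = e^(−k·z₁)/e^(−k·z₂) = e^{k(z₂−z₁)}
= exp(0.77 × 2.3) = exp(1.771) = 5.8767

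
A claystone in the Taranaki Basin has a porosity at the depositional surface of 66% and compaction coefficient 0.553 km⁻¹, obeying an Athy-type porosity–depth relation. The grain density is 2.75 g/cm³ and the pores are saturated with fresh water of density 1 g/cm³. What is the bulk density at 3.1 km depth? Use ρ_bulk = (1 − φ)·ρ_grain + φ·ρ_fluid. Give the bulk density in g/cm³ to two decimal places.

2.54 g/cm³

Porosity at depth: φ = 0.66·exp(−0.553×3.1) = 0.66×0.1801 = 0.1189
Bulk density: ρ_b = (1−φ)ρ_g + φ·ρ_f = 0.8811×2.75 + 0.1189×1
       = 2.423 + 0.119 = 2.542 g/cm³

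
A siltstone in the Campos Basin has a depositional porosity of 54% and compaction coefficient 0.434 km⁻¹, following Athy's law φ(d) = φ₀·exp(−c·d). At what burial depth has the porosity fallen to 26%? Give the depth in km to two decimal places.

Invert Athy's law: d = ln(φ₀/φ) / c
d = ln(0.54/0.26) / 0.434 = ln(2.077) / 0.434 = 0.7309 / 0.434 = 1.684 km

1.68 km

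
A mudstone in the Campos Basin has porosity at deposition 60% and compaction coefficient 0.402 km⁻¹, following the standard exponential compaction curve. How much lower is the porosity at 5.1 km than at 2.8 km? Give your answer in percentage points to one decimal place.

11.7 percentage points

φ(2.8) = 0.6·e^(−0.402×2.8) = 0.1947
φ(5.1) = 0.6·e^(−0.402×5.1) = 0.0772
Δφ = 0.1947 − 0.0772 = 0.1174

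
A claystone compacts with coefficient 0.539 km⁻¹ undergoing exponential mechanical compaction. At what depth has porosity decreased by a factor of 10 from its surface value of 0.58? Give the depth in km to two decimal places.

4.27 km

φ/φ₀ = 1/10 ⇒ exp(−c·Z) = 1/10 ⇒ Z = ln(10) / c
Z = 2.3026 / 0.539 = 4.272 km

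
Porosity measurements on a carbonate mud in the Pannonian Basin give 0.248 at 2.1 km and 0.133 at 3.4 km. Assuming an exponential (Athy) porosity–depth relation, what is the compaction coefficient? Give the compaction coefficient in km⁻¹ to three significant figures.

0.479 km⁻¹

Athy: phi(d) = phi₀ e^(−βd) ⇒ phi₁/phi₂ = e^{β(d₂−d₁)} ⇒ β = ln(phi₁/phi₂)/(d₂−d₁)
β = ln(0.248/0.133) / (3.4 − 2.1) = ln(1.865) / 1.3 = 0.6231 / 1.3 = 0.4793 km⁻¹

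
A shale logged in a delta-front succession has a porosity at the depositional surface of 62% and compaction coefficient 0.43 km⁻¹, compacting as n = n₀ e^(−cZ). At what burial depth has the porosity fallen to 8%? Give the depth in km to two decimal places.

Invert Athy's law: Z = ln(n₀/n) / c
Z = ln(0.62/0.08) / 0.43 = ln(7.75) / 0.43 = 2.0477 / 0.43 = 4.762 km

4.76 km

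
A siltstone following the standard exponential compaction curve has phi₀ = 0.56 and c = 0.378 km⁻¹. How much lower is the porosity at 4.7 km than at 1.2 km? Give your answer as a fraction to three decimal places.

phi(1.2) = 0.56·e^(−0.378×1.2) = 0.3558
phi(4.7) = 0.56·e^(−0.378×4.7) = 0.0948
Δphi = 0.3558 − 0.0948 = 0.2610

0.261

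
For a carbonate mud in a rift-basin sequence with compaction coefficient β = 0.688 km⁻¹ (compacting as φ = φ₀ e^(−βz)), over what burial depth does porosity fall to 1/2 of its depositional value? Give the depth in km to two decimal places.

1.01 km

φ/φ₀ = 1/2 ⇒ exp(−β·z) = 1/2 ⇒ z = ln(2) / β
z = 0.6931 / 0.688 = 1.007 km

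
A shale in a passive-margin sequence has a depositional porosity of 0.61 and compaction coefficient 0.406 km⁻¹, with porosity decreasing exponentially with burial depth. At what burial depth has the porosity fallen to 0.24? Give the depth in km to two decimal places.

2.30 km

Invert Athy's law: d = ln(phi₀/phi) / β
d = ln(0.61/0.24) / 0.406 = ln(2.542) / 0.406 = 0.9328 / 0.406 = 2.298 km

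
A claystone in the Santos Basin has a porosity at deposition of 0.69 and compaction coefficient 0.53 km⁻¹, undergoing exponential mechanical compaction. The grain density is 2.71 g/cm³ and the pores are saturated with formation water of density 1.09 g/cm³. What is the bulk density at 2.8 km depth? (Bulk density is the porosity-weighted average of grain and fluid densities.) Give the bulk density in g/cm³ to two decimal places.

2.46 g/cm³

Porosity at depth: n = 0.69·exp(−0.53×2.8) = 0.69×0.2267 = 0.1564
Bulk density: ρ_b = (1−n)ρ_g + n·ρ_f = 0.8436×2.71 + 0.1564×1.09
       = 2.286 + 0.171 = 2.457 g/cm³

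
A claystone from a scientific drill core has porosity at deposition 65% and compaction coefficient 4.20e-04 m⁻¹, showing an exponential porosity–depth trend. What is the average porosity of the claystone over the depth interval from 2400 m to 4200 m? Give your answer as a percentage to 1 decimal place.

16.6%

Working in km (1 km = 1000 m; k in km⁻¹ = k in m⁻¹ × 1000):
⟨n⟩ = (1/(d₂−d₁)) ∫ n₀ e^(−kd) dd = n₀·(e^(−k·d₁) − e^(−k·d₂)) / (k·(d₂−d₁))
e^(−0.42×2.4) = 0.3649; e^(−0.42×4.2) = 0.1714
⟨n⟩ = 0.65 × (0.3649 − 0.1714) / (0.42 × 1.8) = 0.65 × 0.2561 = 0.1664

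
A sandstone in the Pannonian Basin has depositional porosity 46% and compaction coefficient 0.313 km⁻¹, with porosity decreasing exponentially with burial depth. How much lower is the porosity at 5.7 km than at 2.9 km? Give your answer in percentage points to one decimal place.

φ(2.9) = 0.46·e^(−0.313×2.9) = 0.1856
φ(5.7) = 0.46·e^(−0.313×5.7) = 0.0773
Δφ = 0.1856 − 0.0773 = 0.1083

10.8 percentage points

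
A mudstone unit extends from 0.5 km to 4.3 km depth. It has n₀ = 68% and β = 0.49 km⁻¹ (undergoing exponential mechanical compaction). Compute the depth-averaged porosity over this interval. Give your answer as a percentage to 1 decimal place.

24.1%

⟨n⟩ = (1/(z₂−z₁)) ∫ n₀ e^(−βz) dz = n₀·(e^(−β·z₁) − e^(−β·z₂)) / (β·(z₂−z₁))
e^(−0.49×0.5) = 0.7827; e^(−0.49×4.3) = 0.1216
⟨n⟩ = 0.68 × (0.7827 − 0.1216) / (0.49 × 3.8) = 0.68 × 0.3550 = 0.2414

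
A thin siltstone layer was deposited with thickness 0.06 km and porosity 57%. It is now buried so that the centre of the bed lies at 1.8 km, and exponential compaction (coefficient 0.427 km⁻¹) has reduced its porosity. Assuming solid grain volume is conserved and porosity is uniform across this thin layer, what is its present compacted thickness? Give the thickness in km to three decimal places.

0.035 km

Porosity at 1.8 km: n = 0.57·exp(−0.427×1.8) = 0.2643
Solid-volume conservation: h(1−n) = h₀(1−n₀) ⇒ h = h₀·(1−n₀)/(1−n)
h = 0.06 × (1 − 0.57)/(1 − 0.2643) = 0.06 × 0.5845 = 0.0351 km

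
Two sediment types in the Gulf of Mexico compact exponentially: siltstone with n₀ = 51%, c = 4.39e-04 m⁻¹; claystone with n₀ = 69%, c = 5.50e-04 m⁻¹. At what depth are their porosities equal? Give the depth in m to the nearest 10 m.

2720 m

Working in km (1 km = 1000 m; c in km⁻¹ = c in m⁻¹ × 1000):
Set n₀ₐ e^(−cₐZ) = n₀ᵦ e^(−cᵦZ) ⇒ ln(n₀ₐ/n₀ᵦ) = (cₐ − cᵦ)·Z
Z = ln(0.51/0.69) / (0.439 − 0.55) = -0.3023 / -0.111 = 2.723 km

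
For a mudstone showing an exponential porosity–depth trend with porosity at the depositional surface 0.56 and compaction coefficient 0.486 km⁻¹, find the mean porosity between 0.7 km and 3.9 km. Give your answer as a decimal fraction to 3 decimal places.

⟨φ⟩ = (1/(d₂−d₁)) ∫ φ₀ e^(−βd) dd = φ₀·(e^(−β·d₁) − e^(−β·d₂)) / (β·(d₂−d₁))
e^(−0.486×0.7) = 0.7116; e^(−0.486×3.9) = 0.1503
⟨φ⟩ = 0.56 × (0.7116 − 0.1503) / (0.486 × 3.2) = 0.56 × 0.3610 = 0.2021

0.202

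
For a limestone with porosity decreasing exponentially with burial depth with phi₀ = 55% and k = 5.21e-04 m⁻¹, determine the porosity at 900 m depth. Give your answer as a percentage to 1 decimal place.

Working in km (1 km = 1000 m; k in km⁻¹ = k in m⁻¹ × 1000):
phi = phi₀·exp(−k·d) = 0.55 × exp(−0.521 × 0.9) = 0.55 × exp(−0.4689)
  = 0.55 × 0.6257 = 0.3441

34.4%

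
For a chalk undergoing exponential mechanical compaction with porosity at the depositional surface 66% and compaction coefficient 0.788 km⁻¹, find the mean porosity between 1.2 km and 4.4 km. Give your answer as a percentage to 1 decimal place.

⟨phi⟩ = (1/(Z₂−Z₁)) ∫ phi₀ e^(−kZ) dZ = phi₀·(e^(−k·Z₁) − e^(−k·Z₂)) / (k·(Z₂−Z₁))
e^(−0.788×1.2) = 0.3884; e^(−0.788×4.4) = 0.0312
⟨phi⟩ = 0.66 × (0.3884 − 0.0312) / (0.788 × 3.2) = 0.66 × 0.1417 = 0.0935

9.4%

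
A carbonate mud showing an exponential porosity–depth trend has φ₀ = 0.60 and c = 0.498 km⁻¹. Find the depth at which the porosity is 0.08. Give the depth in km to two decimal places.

4.05 km

Invert Athy's law: Z = ln(φ₀/φ) / c
Z = ln(0.6/0.08) / 0.498 = ln(7.5) / 0.498 = 2.0149 / 0.498 = 4.046 km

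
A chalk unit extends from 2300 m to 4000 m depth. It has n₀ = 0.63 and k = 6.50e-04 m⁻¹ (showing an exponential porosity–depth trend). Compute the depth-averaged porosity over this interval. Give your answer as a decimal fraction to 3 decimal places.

0.086

Working in km (1 km = 1000 m; k in km⁻¹ = k in m⁻¹ × 1000):
⟨n⟩ = (1/(z₂−z₁)) ∫ n₀ e^(−kz) dz = n₀·(e^(−k·z₁) − e^(−k·z₂)) / (k·(z₂−z₁))
e^(−0.65×2.3) = 0.2242; e^(−0.65×4) = 0.0743
⟨n⟩ = 0.63 × (0.2242 − 0.0743) / (0.65 × 1.7) = 0.63 × 0.1357 = 0.0855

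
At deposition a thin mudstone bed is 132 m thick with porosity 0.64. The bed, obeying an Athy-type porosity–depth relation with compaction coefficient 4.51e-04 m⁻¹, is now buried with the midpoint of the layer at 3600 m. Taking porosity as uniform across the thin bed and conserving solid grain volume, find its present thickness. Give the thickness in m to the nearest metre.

54 m

Working in km (1 km = 1000 m; k in km⁻¹ = k in m⁻¹ × 1000):
Porosity at 3.6 km: n = 0.64·exp(−0.451×3.6) = 0.1262
Solid-volume conservation: h(1−n) = h₀(1−n₀) ⇒ h = h₀·(1−n₀)/(1−n)
h = 0.132 × (1 − 0.64)/(1 − 0.1262) = 0.132 × 0.4120 = 0.0544 km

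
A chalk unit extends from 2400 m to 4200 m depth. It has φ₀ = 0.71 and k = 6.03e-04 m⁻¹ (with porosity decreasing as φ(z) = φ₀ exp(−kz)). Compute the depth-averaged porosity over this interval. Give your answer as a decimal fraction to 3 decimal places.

0.102

Working in km (1 km = 1000 m; k in km⁻¹ = k in m⁻¹ × 1000):
⟨φ⟩ = (1/(z₂−z₁)) ∫ φ₀ e^(−kz) dz = φ₀·(e^(−k·z₁) − e^(−k·z₂)) / (k·(z₂−z₁))
e^(−0.603×2.4) = 0.2352; e^(−0.603×4.2) = 0.0795
⟨φ⟩ = 0.71 × (0.2352 − 0.0795) / (0.603 × 1.8) = 0.71 × 0.1435 = 0.1019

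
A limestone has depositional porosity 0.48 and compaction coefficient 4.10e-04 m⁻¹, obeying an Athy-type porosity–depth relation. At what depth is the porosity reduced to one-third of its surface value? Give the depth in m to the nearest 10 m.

2680 m

Working in km (1 km = 1000 m; β in km⁻¹ = β in m⁻¹ × 1000):
phi/phi₀ = 1/3 ⇒ exp(−β·z) = 1/3 ⇒ z = ln(3) / β
z = 1.0986 / 0.41 = 2.680 km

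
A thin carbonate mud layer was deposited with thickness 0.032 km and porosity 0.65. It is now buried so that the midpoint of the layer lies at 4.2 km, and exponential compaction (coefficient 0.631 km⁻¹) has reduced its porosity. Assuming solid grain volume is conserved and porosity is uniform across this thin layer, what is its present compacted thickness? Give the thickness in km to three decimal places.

Porosity at 4.2 km: n = 0.65·exp(−0.631×4.2) = 0.0459
Solid-volume conservation: h(1−n) = h₀(1−n₀) ⇒ h = h₀·(1−n₀)/(1−n)
h = 0.032 × (1 − 0.65)/(1 − 0.0459) = 0.032 × 0.3668 = 0.0117 km

0.012 km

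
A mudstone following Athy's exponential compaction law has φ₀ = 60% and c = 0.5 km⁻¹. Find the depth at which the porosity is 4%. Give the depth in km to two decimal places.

Invert Athy's law: d = ln(φ₀/φ) / c
d = ln(0.6/0.04) / 0.5 = ln(15) / 0.5 = 2.7081 / 0.5 = 5.416 km

5.42 km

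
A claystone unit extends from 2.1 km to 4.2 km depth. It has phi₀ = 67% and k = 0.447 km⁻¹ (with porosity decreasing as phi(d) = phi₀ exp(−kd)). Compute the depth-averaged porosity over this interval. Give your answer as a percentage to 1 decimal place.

17.0%

⟨phi⟩ = (1/(d₂−d₁)) ∫ phi₀ e^(−kd) dd = phi₀·(e^(−k·d₁) − e^(−k·d₂)) / (k·(d₂−d₁))
e^(−0.447×2.1) = 0.3911; e^(−0.447×4.2) = 0.1530
⟨phi⟩ = 0.67 × (0.3911 − 0.1530) / (0.447 × 2.1) = 0.67 × 0.2537 = 0.1700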